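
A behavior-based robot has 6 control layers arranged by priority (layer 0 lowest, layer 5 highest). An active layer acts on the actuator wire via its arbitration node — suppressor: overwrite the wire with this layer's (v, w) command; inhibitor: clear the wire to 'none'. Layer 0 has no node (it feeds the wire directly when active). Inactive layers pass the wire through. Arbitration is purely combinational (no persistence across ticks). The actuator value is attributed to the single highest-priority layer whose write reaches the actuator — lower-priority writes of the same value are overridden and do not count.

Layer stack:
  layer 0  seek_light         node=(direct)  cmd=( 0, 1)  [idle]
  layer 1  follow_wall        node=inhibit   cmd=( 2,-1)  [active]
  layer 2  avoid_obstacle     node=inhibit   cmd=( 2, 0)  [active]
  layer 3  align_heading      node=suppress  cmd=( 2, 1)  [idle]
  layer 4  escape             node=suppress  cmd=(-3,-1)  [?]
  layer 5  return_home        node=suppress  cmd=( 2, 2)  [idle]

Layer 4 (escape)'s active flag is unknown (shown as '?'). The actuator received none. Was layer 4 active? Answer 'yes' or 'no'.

no

If layer 4 is active=yes:
  actuator would be (-3, -1)
If layer 4 is active=no:
  actuator would be none
Observed none, so layer 4 was idle.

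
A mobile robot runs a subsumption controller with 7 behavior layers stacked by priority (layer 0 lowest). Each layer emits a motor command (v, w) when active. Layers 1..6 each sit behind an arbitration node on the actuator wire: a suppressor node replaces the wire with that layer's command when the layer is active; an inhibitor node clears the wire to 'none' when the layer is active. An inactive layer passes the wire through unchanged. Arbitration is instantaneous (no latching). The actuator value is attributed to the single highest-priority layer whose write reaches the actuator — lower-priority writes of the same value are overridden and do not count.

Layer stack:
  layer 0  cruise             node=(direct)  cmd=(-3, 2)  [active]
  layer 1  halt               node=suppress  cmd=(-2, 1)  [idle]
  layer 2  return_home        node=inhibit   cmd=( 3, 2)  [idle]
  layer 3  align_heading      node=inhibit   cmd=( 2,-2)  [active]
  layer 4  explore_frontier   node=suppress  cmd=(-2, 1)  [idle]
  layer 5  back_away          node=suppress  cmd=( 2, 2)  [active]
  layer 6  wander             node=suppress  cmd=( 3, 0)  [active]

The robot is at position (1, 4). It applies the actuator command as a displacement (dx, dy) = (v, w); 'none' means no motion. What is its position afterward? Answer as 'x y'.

[0] cruise on; wire := (-3, 2)
[1] halt off; pass (-3, 2)
[2] return_home off; pass (-3, 2)
[3] align_heading on (inhibit); wire := none
[4] explore_frontier off; pass none
[5] back_away on (suppress); wire := (2, 2)
[6] wander on (suppress); wire := (3, 0)
output (3, 0)
position: (1, 4) + (3, 0) = (4, 4)

4 4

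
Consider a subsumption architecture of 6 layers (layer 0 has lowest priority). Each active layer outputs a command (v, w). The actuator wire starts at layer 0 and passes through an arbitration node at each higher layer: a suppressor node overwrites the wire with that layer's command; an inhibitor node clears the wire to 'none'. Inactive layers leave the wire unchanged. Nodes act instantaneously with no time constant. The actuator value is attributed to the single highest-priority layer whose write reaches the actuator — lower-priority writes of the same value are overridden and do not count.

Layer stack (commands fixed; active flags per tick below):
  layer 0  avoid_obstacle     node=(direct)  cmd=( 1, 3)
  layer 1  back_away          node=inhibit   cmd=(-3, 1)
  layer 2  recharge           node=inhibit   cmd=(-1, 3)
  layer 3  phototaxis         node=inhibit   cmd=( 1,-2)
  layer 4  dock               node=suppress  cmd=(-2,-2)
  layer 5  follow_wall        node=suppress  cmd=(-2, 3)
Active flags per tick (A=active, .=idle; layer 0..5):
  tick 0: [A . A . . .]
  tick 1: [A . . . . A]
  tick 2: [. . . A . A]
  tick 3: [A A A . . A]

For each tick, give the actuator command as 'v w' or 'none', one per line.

none
-2 3
-2 3
-2 3

tick 0:
  layer 0 (avoid_obstacle) active — direct: (1, 3)
  layer 1 (back_away) idle — unchanged: (1, 3)
  layer 2 (recharge) active — inhibits: none
  layer 3 (phototaxis) idle — unchanged: none
  layer 4 (dock) idle — unchanged: none
  layer 5 (follow_wall) idle — unchanged: none
  → actuator none
tick 1:
  layer 0 (avoid_obstacle) active — direct: (1, 3)
  layer 1 (back_away) idle — unchanged: (1, 3)
  layer 2 (recharge) idle — unchanged: (1, 3)
  layer 3 (phototaxis) idle — unchanged: (1, 3)
  layer 4 (dock) idle — unchanged: (1, 3)
  layer 5 (follow_wall) active — suppresses: (-2, 3)
  → actuator (-2, 3)
tick 2:
  layer 0 (avoid_obstacle) idle — none
  layer 1 (back_away) idle — unchanged: none
  layer 2 (recharge) idle — unchanged: none
  layer 3 (phototaxis) active — inhibits: none
  layer 4 (dock) idle — unchanged: none
  layer 5 (follow_wall) active — suppresses: (-2, 3)
  → actuator (-2, 3)
tick 3:
  layer 0 (avoid_obstacle) active — direct: (1, 3)
  layer 1 (back_away) active — inhibits: none
  layer 2 (recharge) active — inhibits: none
  layer 3 (phototaxis) idle — unchanged: none
  layer 4 (dock) idle — unchanged: none
  layer 5 (follow_wall) active — suppresses: (-2, 3)
  → actuator (-2, 3)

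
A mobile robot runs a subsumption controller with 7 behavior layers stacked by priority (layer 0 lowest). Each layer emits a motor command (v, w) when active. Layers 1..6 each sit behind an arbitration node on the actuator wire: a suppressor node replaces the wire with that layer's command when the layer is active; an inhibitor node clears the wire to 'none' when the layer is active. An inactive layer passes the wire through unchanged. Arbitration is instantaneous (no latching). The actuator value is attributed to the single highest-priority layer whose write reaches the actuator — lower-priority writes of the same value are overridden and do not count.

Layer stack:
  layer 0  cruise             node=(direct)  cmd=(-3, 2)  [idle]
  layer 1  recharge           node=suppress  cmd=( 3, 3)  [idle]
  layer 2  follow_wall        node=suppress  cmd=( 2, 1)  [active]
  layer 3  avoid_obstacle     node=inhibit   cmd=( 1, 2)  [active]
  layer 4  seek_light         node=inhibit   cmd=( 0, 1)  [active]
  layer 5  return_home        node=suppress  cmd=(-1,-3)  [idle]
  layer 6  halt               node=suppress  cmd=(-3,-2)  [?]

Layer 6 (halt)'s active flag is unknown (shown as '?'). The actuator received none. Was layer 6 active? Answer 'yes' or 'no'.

If layer 6 is active=yes:
  actuator would be (-3, -2)
If layer 6 is active=no:
  actuator would be none
Observed none, so layer 6 was idle.

no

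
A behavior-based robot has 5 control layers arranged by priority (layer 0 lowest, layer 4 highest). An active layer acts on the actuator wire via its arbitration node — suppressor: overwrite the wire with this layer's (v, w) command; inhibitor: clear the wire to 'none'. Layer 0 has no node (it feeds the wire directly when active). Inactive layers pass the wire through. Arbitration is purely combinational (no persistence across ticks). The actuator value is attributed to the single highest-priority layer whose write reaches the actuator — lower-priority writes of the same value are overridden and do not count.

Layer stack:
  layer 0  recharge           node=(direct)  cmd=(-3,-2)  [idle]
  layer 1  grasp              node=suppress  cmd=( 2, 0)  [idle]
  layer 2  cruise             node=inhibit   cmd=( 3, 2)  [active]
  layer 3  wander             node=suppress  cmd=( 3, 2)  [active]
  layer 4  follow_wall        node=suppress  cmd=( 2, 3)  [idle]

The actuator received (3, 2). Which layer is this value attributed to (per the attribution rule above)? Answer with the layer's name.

[0] recharge off; wire := none
[1] grasp off; pass none
[2] cruise on (inhibit); wire := none
[3] wander on (suppress); wire := (3, 2)
[4] follow_wall off; pass (3, 2)
output (3, 2)
last writer: layer 3 = wander

wander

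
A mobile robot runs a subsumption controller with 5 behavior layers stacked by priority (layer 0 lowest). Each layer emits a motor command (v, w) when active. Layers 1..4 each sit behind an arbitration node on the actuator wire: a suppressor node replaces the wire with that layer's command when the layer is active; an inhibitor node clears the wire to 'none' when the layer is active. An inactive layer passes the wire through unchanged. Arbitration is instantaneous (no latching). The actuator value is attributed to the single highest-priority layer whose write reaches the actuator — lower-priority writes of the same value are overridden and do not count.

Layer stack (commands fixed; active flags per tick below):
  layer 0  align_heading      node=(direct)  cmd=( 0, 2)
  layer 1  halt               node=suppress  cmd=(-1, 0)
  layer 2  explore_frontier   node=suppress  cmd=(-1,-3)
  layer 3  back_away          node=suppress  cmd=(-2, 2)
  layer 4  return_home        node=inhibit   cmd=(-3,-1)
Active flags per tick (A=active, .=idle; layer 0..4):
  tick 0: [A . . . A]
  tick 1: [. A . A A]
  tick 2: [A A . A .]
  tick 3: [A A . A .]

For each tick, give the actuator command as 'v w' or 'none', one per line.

none
none
-2 2
-2 2

tick 0:
  layer 0 (align_heading) active — direct: (0, 2)
  layer 1 (halt) idle — unchanged: (0, 2)
  layer 2 (explore_frontier) idle — unchanged: (0, 2)
  layer 3 (back_away) idle — unchanged: (0, 2)
  layer 4 (return_home) active — inhibits: none
  → actuator none
tick 1:
  layer 0 (align_heading) idle — none
  layer 1 (halt) active — suppresses: (-1, 0)
  layer 2 (explore_frontier) idle — unchanged: (-1, 0)
  layer 3 (back_away) active — suppresses: (-2, 2)
  layer 4 (return_home) active — inhibits: none
  → actuator none
tick 2:
  layer 0 (align_heading) active — direct: (0, 2)
  layer 1 (halt) active — suppresses: (-1, 0)
  layer 2 (explore_frontier) idle — unchanged: (-1, 0)
  layer 3 (back_away) active — suppresses: (-2, 2)
  layer 4 (return_home) idle — unchanged: (-2, 2)
  → actuator (-2, 2)
tick 3:
  layer 0 (align_heading) active — direct: (0, 2)
  layer 1 (halt) active — suppresses: (-1, 0)
  layer 2 (explore_frontier) idle — unchanged: (-1, 0)
  layer 3 (back_away) active — suppresses: (-2, 2)
  layer 4 (return_home) idle — unchanged: (-2, 2)
  → actuator (-2, 2)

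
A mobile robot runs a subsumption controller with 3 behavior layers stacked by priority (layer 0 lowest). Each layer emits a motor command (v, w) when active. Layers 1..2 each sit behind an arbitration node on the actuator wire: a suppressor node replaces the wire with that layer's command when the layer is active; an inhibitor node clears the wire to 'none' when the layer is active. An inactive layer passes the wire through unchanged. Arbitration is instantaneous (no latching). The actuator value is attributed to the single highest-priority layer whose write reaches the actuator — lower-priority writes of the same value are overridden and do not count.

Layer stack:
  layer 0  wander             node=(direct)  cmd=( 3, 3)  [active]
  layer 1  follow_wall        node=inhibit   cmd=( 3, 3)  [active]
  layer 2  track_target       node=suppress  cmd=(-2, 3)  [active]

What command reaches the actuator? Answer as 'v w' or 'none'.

L0 wander: active, feeds wire = (3, 3)
L1 follow_wall: active, inhibitor → wire = none
L2 track_target: active, suppressor → wire = (-2, 3)
actuator = (-2, 3)

-2 3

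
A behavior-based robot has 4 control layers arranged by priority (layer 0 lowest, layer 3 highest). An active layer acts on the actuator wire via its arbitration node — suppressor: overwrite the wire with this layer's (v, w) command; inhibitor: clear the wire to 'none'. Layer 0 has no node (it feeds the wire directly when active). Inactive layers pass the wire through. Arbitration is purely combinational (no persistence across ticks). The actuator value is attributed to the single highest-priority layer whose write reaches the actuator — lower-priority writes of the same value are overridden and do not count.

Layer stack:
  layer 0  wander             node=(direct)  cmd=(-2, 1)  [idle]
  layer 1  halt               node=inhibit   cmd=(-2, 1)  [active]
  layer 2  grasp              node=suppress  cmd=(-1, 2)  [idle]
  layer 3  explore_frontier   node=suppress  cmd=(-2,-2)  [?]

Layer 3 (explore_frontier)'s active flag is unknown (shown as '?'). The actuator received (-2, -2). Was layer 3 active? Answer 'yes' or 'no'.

yes

If layer 3 is active=yes:
  actuator would be (-2, -2)
If layer 3 is active=no:
  actuator would be none
Observed (-2, -2), so layer 3 was active.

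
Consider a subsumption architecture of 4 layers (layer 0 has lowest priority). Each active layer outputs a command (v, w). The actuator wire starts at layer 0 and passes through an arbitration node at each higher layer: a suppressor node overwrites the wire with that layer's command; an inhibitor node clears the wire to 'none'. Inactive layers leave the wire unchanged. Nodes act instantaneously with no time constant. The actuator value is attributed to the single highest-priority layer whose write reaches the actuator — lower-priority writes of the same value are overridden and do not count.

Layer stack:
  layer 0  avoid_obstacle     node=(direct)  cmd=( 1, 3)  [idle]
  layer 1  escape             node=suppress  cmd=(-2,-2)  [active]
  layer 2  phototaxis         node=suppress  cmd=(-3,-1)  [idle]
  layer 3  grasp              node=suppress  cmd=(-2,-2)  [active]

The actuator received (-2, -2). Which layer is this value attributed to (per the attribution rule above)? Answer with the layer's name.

L0 avoid_obstacle: idle → wire = none
L1 escape: active, suppressor → wire = (-2, -2)
L2 phototaxis: idle → wire stays (-2, -2)
L3 grasp: active, suppressor → wire = (-2, -2)
actuator = (-2, -2)
last writer: layer 3 = grasp

grasp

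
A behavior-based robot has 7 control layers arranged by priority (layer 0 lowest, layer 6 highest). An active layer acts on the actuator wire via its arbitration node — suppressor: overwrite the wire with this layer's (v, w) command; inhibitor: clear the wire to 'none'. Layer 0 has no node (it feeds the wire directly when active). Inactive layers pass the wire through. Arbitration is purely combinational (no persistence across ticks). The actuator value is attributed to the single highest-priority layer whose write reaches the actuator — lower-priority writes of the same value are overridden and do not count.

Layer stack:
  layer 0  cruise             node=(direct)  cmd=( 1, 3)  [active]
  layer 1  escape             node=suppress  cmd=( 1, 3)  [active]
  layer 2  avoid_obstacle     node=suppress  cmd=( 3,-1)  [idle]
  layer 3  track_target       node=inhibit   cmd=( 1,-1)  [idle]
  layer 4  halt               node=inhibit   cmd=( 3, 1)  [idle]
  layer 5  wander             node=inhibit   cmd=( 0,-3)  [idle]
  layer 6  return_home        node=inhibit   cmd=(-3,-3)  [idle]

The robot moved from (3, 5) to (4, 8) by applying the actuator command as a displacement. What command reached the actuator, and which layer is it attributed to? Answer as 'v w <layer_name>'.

1 3 escape

displacement = (4, 8) − (3, 5) = (1, 3)
L0 cruise: active, feeds wire = (1, 3)
L1 escape: active, suppressor → wire = (1, 3)
L2 avoid_obstacle: idle → wire stays (1, 3)
L3 track_target: idle → wire stays (1, 3)
L4 halt: idle → wire stays (1, 3)
L5 wander: idle → wire stays (1, 3)
L6 return_home: idle → wire stays (1, 3)
actuator = (1, 3) — from layer 1 (escape)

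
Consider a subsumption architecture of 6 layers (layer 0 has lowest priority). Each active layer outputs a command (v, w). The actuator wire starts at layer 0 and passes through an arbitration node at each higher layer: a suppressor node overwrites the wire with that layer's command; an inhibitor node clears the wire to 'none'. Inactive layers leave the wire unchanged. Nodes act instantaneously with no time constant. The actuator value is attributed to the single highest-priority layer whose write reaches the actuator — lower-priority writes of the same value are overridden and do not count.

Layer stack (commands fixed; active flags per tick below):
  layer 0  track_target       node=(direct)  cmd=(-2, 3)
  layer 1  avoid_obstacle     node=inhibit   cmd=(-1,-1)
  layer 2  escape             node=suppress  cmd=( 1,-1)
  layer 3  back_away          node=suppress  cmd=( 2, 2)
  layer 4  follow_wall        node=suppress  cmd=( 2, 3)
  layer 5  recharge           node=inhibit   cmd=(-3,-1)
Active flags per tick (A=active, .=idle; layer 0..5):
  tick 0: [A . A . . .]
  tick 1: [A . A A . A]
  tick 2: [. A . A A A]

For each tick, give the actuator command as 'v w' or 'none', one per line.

tick 0:
  layer 0 (track_target) active — direct: (-2, 3)
  layer 1 (avoid_obstacle) idle — unchanged: (-2, 3)
  layer 2 (escape) active — suppresses: (1, -1)
  layer 3 (back_away) idle — unchanged: (1, -1)
  layer 4 (follow_wall) idle — unchanged: (1, -1)
  layer 5 (recharge) idle — unchanged: (1, -1)
  → actuator (1, -1)
tick 1:
  layer 0 (track_target) active — direct: (-2, 3)
  layer 1 (avoid_obstacle) idle — unchanged: (-2, 3)
  layer 2 (escape) active — suppresses: (1, -1)
  layer 3 (back_away) active — suppresses: (2, 2)
  layer 4 (follow_wall) idle — unchanged: (2, 2)
  layer 5 (recharge) active — inhibits: none
  → actuator none
tick 2:
  layer 0 (track_target) idle — none
  layer 1 (avoid_obstacle) active — inhibits: none
  layer 2 (escape) idle — unchanged: none
  layer 3 (back_away) active — suppresses: (2, 2)
  layer 4 (follow_wall) active — suppresses: (2, 3)
  layer 5 (recharge) active — inhibits: none
  → actuator none

1 -1
none
none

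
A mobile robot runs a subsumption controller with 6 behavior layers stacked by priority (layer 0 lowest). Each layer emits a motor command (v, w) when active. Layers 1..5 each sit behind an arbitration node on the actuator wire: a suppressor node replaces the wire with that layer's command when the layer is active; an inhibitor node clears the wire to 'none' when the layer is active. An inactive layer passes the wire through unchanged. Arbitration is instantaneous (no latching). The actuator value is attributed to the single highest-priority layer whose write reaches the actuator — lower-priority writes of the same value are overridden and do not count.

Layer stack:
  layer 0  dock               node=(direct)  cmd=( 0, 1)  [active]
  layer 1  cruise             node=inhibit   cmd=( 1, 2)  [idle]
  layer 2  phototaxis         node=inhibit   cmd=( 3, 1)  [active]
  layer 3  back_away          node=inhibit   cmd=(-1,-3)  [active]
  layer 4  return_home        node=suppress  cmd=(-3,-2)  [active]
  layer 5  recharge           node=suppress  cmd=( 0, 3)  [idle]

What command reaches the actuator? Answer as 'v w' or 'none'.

[0] dock on; wire := (0, 1)
[1] cruise off; pass (0, 1)
[2] phototaxis on (inhibit); wire := none
[3] back_away on (inhibit); wire := none
[4] return_home on (suppress); wire := (-3, -2)
[5] recharge off; pass (-3, -2)
output (-3, -2)

-3 -2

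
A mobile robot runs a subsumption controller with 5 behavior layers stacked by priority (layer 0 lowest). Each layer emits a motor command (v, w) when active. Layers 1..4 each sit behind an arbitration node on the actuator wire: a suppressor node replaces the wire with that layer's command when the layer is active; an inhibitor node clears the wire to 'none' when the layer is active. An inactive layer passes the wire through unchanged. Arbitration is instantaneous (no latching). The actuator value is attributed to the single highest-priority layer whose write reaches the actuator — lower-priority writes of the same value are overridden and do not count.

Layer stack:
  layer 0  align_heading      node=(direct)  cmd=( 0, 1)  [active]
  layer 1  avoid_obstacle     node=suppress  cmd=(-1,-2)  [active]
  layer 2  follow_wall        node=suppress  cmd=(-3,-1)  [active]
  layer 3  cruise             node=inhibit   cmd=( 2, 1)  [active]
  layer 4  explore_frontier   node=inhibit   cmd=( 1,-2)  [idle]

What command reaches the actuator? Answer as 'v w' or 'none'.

layer 0 (align_heading) active — direct: (0, 1)
layer 1 (avoid_obstacle) active — suppresses: (-1, -2)
layer 2 (follow_wall) active — suppresses: (-3, -1)
layer 3 (cruise) active — inhibits: none
layer 4 (explore_frontier) idle — unchanged: none
→ actuator none

none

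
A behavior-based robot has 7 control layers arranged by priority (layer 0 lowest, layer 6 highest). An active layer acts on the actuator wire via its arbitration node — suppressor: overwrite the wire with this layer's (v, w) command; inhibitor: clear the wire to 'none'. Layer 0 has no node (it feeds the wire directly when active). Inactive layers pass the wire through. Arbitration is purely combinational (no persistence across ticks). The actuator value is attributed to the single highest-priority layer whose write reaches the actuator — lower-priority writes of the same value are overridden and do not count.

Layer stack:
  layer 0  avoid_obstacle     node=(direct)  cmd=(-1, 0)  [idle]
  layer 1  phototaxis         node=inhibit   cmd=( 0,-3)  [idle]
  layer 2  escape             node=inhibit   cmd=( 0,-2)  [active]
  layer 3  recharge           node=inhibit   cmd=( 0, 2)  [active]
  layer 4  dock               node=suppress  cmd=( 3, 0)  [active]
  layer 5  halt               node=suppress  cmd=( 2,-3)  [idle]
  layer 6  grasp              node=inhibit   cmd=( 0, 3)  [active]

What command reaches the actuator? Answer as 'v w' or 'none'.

layer 0 (avoid_obstacle) idle — none
layer 1 (phototaxis) idle — unchanged: none
layer 2 (escape) active — inhibits: none
layer 3 (recharge) active — inhibits: none
layer 4 (dock) active — suppresses: (3, 0)
layer 5 (halt) idle — unchanged: (3, 0)
layer 6 (grasp) active — inhibits: none
→ actuator none

none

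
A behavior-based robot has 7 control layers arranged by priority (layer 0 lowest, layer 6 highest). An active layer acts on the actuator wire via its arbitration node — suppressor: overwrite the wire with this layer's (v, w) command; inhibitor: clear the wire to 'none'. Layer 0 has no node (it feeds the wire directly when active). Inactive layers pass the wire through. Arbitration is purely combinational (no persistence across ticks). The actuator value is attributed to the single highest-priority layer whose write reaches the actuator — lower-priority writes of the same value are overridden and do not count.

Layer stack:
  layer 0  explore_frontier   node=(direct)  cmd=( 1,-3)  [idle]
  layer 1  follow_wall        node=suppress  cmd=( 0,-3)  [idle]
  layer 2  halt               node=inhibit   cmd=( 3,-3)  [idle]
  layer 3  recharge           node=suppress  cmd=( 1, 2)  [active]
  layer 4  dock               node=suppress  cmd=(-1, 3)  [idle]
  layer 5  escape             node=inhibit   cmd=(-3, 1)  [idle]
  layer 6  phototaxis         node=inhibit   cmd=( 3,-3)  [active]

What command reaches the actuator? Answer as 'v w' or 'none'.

none

L0 explore_frontier: idle → wire = none
L1 follow_wall: idle → wire stays none
L2 halt: idle → wire stays none
L3 recharge: active, suppressor → wire = (1, 2)
L4 dock: idle → wire stays (1, 2)
L5 escape: idle → wire stays (1, 2)
L6 phototaxis: active, inhibitor → wire = none
actuator = none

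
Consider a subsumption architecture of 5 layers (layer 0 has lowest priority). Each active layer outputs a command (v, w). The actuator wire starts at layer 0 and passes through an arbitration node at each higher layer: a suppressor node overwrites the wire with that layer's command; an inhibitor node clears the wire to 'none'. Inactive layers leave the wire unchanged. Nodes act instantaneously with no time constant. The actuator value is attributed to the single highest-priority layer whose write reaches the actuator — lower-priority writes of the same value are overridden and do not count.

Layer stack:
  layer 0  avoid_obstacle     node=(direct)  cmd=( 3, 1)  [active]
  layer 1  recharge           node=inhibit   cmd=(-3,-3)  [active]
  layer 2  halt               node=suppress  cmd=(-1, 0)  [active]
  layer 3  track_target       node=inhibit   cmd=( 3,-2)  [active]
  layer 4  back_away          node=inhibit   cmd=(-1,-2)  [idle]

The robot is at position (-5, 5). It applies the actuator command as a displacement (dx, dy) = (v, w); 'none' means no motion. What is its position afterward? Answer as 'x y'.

L0 avoid_obstacle: active, feeds wire = (3, 1)
L1 recharge: active, inhibitor → wire = none
L2 halt: active, suppressor → wire = (-1, 0)
L3 track_target: active, inhibitor → wire = none
L4 back_away: idle → wire stays none
actuator = none
position: (-5, 5) + none = (-5, 5)

-5 5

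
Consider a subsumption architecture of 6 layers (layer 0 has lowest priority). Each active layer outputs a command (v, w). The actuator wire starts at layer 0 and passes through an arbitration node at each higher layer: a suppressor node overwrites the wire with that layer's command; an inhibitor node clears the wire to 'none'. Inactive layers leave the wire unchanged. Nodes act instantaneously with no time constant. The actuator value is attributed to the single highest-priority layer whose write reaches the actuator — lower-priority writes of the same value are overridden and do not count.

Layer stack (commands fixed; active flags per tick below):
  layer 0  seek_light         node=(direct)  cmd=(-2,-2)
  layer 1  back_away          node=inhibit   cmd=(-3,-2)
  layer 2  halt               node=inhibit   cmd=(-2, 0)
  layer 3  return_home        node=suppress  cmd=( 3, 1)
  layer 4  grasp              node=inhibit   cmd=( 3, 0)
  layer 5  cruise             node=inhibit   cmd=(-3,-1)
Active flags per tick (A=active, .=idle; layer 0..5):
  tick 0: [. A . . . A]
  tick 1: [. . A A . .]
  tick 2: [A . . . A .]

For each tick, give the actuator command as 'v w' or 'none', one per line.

none
3 1
none

tick 0:
  layer 0 (seek_light) idle — none
  layer 1 (back_away) active — inhibits: none
  layer 2 (halt) idle — unchanged: none
  layer 3 (return_home) idle — unchanged: none
  layer 4 (grasp) idle — unchanged: none
  layer 5 (cruise) active — inhibits: none
  → actuator none
tick 1:
  layer 0 (seek_light) idle — none
  layer 1 (back_away) idle — unchanged: none
  layer 2 (halt) active — inhibits: none
  layer 3 (return_home) active — suppresses: (3, 1)
  layer 4 (grasp) idle — unchanged: (3, 1)
  layer 5 (cruise) idle — unchanged: (3, 1)
  → actuator (3, 1)
tick 2:
  layer 0 (seek_light) active — direct: (-2, -2)
  layer 1 (back_away) idle — unchanged: (-2, -2)
  layer 2 (halt) idle — unchanged: (-2, -2)
  layer 3 (return_home) idle — unchanged: (-2, -2)
  layer 4 (grasp) active — inhibits: none
  layer 5 (cruise) idle — unchanged: none
  → actuator none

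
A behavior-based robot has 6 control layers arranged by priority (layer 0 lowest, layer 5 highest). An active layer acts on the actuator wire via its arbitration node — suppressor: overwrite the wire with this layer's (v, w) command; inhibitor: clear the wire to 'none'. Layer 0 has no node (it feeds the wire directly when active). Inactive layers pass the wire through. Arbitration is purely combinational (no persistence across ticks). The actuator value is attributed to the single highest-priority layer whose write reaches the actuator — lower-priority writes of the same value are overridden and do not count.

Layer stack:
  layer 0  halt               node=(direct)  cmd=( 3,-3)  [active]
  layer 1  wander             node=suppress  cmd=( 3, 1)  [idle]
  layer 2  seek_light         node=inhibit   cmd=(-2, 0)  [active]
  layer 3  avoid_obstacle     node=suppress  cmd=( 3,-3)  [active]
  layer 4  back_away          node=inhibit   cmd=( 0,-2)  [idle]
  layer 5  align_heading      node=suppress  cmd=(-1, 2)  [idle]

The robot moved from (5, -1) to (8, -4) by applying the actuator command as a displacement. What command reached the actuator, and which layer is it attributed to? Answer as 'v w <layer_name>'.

displacement = (8, -4) − (5, -1) = (3, -3)
layer 0 (halt) active — direct: (3, -3)
layer 1 (wander) idle — unchanged: (3, -3)
layer 2 (seek_light) active — inhibits: none
layer 3 (avoid_obstacle) active — suppresses: (3, -3)
layer 4 (back_away) idle — unchanged: (3, -3)
layer 5 (align_heading) idle — unchanged: (3, -3)
→ actuator (3, -3) — from layer 3 (avoid_obstacle)

3 -3 avoid_obstacle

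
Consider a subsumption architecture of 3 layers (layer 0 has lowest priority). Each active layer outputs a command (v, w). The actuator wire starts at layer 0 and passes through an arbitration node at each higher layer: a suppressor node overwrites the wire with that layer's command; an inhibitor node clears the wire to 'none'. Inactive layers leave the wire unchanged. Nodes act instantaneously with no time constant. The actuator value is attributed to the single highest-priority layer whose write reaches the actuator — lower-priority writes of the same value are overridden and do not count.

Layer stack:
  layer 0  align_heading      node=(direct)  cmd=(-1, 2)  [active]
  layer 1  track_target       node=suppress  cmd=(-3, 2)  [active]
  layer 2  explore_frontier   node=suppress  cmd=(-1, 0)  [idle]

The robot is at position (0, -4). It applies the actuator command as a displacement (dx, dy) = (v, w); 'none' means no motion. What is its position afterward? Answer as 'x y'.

L0 align_heading: active, feeds wire = (-1, 2)
L1 track_target: active, suppressor → wire = (-3, 2)
L2 explore_frontier: idle → wire stays (-3, 2)
actuator = (-3, 2)
position: (0, -4) + (-3, 2) = (-3, -2)

-3 -2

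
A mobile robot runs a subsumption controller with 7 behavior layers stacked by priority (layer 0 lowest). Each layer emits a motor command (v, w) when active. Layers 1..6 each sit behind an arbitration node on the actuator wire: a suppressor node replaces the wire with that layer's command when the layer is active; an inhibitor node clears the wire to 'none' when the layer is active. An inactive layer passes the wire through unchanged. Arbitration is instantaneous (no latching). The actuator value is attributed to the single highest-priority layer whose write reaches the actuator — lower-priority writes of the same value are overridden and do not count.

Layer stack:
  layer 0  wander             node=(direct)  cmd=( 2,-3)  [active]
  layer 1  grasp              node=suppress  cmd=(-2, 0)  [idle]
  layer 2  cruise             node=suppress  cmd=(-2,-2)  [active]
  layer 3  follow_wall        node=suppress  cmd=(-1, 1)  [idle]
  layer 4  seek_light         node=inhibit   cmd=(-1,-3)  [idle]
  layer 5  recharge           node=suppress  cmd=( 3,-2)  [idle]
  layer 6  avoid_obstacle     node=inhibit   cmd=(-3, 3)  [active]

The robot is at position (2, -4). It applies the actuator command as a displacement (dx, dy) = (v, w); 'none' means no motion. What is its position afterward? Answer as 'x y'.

2 -4

[0] wander on; wire := (2, -3)
[1] grasp off; pass (2, -3)
[2] cruise on (suppress); wire := (-2, -2)
[3] follow_wall off; pass (-2, -2)
[4] seek_light off; pass (-2, -2)
[5] recharge off; pass (-2, -2)
[6] avoid_obstacle on (inhibit); wire := none
output none
position: (2, -4) + none = (2, -4)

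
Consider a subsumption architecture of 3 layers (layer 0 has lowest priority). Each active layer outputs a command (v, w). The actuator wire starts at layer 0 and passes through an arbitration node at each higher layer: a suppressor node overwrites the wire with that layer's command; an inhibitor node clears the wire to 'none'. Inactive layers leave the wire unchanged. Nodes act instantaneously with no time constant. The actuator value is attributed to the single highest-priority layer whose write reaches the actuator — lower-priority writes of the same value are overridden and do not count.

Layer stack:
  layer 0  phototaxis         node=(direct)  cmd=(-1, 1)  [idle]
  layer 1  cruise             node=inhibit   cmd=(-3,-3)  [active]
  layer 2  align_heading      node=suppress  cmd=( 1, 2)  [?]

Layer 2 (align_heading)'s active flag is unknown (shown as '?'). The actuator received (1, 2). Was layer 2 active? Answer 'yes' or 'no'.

If layer 2 is active=yes:
  actuator would be (1, 2)
If layer 2 is active=no:
  actuator would be none
Observed (1, 2), so layer 2 was active.

yes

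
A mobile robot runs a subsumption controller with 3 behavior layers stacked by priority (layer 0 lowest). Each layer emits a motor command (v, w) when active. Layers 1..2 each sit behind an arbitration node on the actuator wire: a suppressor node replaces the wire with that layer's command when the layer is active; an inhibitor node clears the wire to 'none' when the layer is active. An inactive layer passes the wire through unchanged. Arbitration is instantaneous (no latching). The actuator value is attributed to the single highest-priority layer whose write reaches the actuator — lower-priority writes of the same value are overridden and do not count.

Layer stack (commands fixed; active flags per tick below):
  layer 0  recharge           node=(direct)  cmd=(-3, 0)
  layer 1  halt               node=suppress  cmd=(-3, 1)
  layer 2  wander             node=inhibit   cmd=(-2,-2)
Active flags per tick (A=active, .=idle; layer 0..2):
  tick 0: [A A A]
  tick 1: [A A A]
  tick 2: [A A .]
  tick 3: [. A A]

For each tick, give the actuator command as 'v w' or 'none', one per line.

tick 0:
  layer 0 (recharge) active — direct: (-3, 0)
  layer 1 (halt) active — suppresses: (-3, 1)
  layer 2 (wander) active — inhibits: none
  → actuator none
tick 1:
  layer 0 (recharge) active — direct: (-3, 0)
  layer 1 (halt) active — suppresses: (-3, 1)
  layer 2 (wander) active — inhibits: none
  → actuator none
tick 2:
  layer 0 (recharge) active — direct: (-3, 0)
  layer 1 (halt) active — suppresses: (-3, 1)
  layer 2 (wander) idle — unchanged: (-3, 1)
  → actuator (-3, 1)
tick 3:
  layer 0 (recharge) idle — none
  layer 1 (halt) active — suppresses: (-3, 1)
  layer 2 (wander) active — inhibits: none
  → actuator none

none
none
-3 1
none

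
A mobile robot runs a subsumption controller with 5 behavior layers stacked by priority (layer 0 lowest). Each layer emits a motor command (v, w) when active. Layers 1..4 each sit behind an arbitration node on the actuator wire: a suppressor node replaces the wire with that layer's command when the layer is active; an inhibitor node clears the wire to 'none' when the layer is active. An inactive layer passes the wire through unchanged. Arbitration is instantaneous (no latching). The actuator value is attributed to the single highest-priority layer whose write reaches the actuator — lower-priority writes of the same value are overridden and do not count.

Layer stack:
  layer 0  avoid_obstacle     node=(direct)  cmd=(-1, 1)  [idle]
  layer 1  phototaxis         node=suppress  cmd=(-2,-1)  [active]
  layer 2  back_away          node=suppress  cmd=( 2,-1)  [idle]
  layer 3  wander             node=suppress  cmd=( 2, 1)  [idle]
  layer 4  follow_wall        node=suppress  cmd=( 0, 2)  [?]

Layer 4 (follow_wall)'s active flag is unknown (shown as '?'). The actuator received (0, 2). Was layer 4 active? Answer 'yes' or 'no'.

yes

If layer 4 is active=yes:
  actuator would be (0, 2)
If layer 4 is active=no:
  actuator would be (-2, -1)
Observed (0, 2), so layer 4 was active.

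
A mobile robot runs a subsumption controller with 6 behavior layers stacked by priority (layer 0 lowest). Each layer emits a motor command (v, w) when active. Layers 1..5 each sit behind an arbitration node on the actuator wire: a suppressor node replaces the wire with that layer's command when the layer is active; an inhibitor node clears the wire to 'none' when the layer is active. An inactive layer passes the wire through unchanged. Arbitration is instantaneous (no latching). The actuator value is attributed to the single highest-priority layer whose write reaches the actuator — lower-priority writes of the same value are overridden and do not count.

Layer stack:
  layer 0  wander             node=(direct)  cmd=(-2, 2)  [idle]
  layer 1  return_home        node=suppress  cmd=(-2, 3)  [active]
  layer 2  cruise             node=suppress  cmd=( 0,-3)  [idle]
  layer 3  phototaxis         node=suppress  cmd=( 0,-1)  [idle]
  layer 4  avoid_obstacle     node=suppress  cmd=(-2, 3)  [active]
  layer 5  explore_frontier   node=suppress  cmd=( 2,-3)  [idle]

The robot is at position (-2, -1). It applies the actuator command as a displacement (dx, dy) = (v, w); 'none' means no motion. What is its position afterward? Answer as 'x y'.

L0 wander: idle → wire = none
L1 return_home: active, suppressor → wire = (-2, 3)
L2 cruise: idle → wire stays (-2, 3)
L3 phototaxis: idle → wire stays (-2, 3)
L4 avoid_obstacle: active, suppressor → wire = (-2, 3)
L5 explore_frontier: idle → wire stays (-2, 3)
actuator = (-2, 3)
position: (-2, -1) + (-2, 3) = (-4, 2)

-4 2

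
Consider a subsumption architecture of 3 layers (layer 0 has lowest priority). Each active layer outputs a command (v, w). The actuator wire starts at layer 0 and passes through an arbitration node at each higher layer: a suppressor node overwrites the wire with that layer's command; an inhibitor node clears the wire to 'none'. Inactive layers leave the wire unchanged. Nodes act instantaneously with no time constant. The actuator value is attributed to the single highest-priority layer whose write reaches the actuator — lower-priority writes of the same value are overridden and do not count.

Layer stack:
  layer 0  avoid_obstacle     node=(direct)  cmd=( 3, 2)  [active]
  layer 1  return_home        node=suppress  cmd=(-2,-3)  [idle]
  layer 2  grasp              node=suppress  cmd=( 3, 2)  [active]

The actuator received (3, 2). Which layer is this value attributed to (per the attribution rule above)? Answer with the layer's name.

grasp

L0 avoid_obstacle: active, feeds wire = (3, 2)
L1 return_home: idle → wire stays (3, 2)
L2 grasp: active, suppressor → wire = (3, 2)
actuator = (3, 2)
last writer: layer 2 = grasp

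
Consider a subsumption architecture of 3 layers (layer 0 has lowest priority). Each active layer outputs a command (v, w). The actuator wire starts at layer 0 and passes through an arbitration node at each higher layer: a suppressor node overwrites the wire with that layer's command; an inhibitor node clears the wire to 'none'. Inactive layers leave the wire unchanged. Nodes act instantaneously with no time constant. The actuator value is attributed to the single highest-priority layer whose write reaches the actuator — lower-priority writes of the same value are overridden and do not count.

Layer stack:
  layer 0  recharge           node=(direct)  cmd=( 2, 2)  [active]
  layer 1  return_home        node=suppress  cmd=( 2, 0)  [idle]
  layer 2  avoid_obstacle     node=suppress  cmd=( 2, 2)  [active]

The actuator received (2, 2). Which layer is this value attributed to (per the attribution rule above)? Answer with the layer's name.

avoid_obstacle

[0] recharge on; wire := (2, 2)
[1] return_home off; pass (2, 2)
[2] avoid_obstacle on (suppress); wire := (2, 2)
output (2, 2)
last writer: layer 2 = avoid_obstacle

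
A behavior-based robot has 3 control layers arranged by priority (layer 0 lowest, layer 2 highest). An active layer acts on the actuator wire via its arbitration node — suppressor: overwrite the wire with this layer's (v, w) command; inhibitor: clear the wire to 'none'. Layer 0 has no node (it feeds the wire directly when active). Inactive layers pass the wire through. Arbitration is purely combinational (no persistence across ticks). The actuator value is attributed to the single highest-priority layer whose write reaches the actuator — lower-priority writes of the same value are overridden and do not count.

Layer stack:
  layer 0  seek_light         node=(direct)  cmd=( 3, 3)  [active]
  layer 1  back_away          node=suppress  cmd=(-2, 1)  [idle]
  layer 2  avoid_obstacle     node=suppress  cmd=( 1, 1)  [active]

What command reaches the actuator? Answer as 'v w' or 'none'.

1 1

L0 seek_light: active, feeds wire = (3, 3)
L1 back_away: idle → wire stays (3, 3)
L2 avoid_obstacle: active, suppressor → wire = (1, 1)
actuator = (1, 1)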